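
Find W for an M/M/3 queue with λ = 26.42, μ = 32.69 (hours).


a = 0.8082; ρ = 0.2694; P₀ = 0.443416
Lq = P₀·a^c·ρ/(c!(1−ρ)²) = 0.01969
Wq = Lq/λ = 0.01969/26.42 = 0.0007453 hr
W = Wq + 1/μ = 0.0007453 + 0.03059 = 0.03134 hr

Final: 0.03134 hr


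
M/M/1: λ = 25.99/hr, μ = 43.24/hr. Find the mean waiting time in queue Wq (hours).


ρ = 25.99/43.24 = 0.6011
Wq = ρ/(μ−λ) = 0.6011/(43.24 − 25.99) = 0.6011/17.25 = 0.03484 hr

Final: 0.03484 hr


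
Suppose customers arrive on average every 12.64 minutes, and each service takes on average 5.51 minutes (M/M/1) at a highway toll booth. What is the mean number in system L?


λ = 60/12.64 = 4.7468 /hr
μ = 60/5.51 = 10.8893 /hr
ρ = λ/μ = 4.7468/10.8893 = 0.4359
L = ρ/(1−ρ) = 0.4359/0.5641 = 0.7728

Final: 0.7728


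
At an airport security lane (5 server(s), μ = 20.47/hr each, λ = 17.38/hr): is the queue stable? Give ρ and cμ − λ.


Total capacity cμ = 5·20.47 = 102.35/hr
ρ = λ/(cμ) = 17.38/102.35 = 0.1698
Stable ⇔ ρ < 1: YES
Spare capacity = cμ − λ = 102.35 − 17.38 = 84.97/hr

Final: ρ = 0.1698; stable; margin = 84.97/hr


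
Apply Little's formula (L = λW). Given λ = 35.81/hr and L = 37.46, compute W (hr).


W = L/λ = 37.46/35.81 = 1.0461 hr

Final: 1.0461 hr


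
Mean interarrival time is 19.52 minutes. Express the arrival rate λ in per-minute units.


λ = 1/(interarrival time) in consistent units.
1 minute = 1 min, so λ = 1/19.52 = 0.05123 per minute

Final: 0.05123 /min


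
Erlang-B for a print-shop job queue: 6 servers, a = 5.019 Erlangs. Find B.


B(c,a) = (a^c/c!) / Σ_{k=0}^{c} a^k/k!
a^6/6! = 22.200905
Σ terms (k=0..6): 1.00000 + 5.01900 + 12.59518 + 21.07174 + 26.43976 + 26.54023 + 22.20090 = 114.866817
B = 22.200905/114.866817 = 0.193275

Final: 0.193275


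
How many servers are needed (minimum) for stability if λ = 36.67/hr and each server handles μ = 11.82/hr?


Stability requires cμ > λ ⇔ c > λ/μ.
λ/μ = 36.67/11.82 = 3.1024
Minimum integer c = ⌊3.1024⌋ + 1 = 4
Check: 4·11.82 = 47.28 > 36.67, while 3·11.82 = 35.46 ≤ 36.67

Final: 4 servers


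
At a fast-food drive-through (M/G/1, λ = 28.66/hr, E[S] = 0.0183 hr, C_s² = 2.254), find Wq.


ρ = λ·E[S] = 28.66·0.0183 = 0.5245
E[S²] = E[S]²(1+C_s²) = 0.0183²·(1+2.254) = 0.001090
Wq = λ·E[S²]/(2(1−ρ)) = 28.66·0.001090/(2·0.4755) = 0.03284 hr

Final: 0.03284 hr


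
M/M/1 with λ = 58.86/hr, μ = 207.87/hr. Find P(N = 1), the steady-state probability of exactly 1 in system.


ρ = 58.86/207.87 = 0.2832
P_n = (1−ρ)·ρ^n = (1 − 0.2832)·0.2832^1 = 0.7168·0.283158 = 0.202979

Final: 0.202979


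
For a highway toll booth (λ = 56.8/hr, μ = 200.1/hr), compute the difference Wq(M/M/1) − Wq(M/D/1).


ρ = 56.8/200.1 = 0.2839
Wq(M/M/1) = ρ/(μ−λ) = 0.2839/143.30 = 0.001981 hr
Wq(M/D/1) = ρ/(2(μ−λ)) = 0.0009904 hr
Savings = 0.001981 − 0.0009904 = 0.0009904 hr

Final: 0.0009904 hr


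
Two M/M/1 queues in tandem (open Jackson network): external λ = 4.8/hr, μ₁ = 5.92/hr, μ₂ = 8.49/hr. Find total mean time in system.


Each node sees arrival rate λ = 4.8/hr (tandem ⇒ throughput preserved).
W₁ = 1/(μ₁−λ) = 1/(5.92−4.8) = 0.89286 hr
W₂ = 1/(μ₂−λ) = 1/(8.49−4.8) = 0.27100 hr
W_total = W₁ + W₂ = 0.89286 + 0.27100 = 1.16386 hr

Final: 1.16386 hr


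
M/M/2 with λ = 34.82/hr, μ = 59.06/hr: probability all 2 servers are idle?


a = λ/μ = 34.82/59.06 = 0.5896; ρ = a/c = 0.2948
Σ_{k=0}^{1} a^k/k! (terms k=0..1) = 1.00000 + 0.58957 = 1.58957
Tail: a^2/(2!(1−ρ)) = 0.34759/(2·0.7052) = 0.24644
P₀ = 1/(1.58957 + 0.24644) = 1/1.83601 = 0.544658

Final: 0.544658


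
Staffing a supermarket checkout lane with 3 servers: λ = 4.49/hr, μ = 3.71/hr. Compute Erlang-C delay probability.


a = λ/μ = 1.2102; ρ = a/3 = 0.4034
P₀ = 0.290884 (from M/M/c formula)
C(c,a) = [a^c/(c!(1−ρ))]·P₀ = [1.77263/(6·0.5966)]·0.290884
= 0.49521·0.290884 = 0.144050

Final: 0.144050


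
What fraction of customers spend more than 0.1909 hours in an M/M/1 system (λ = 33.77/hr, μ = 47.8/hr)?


W ~ Exponential(μ−λ) for M/M/1.
μ − λ = 47.8 − 33.77 = 14.0300
P(W > t) = e^{−(μ−λ)t} = e^{−2.6783} = 0.068678

Final: 0.068678


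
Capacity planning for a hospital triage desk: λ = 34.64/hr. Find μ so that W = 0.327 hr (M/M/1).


W = 1/(μ−λ) ⇒ μ − λ = 1/W = 1/0.327 = 3.0581
μ = λ + 1/W = 34.64 + 3.0581 = 37.6981 per hr

Final: 37.6981 /hr


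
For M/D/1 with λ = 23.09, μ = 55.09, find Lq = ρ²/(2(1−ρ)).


ρ = 23.09/55.09 = 0.4191
M/D/1: Lq = ρ²/(2(1−ρ)) = 0.1757/(2·0.5809) = 0.15122

Final: 0.15122


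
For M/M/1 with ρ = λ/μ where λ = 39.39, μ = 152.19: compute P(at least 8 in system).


ρ = 39.39/152.19 = 0.2588
P(N ≥ n) = ρ^n = 0.2588^8 = 0.00002014

Final: 0.00002014


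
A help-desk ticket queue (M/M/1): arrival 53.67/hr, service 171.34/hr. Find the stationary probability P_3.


ρ = 53.67/171.34 = 0.3132
P_n = (1−ρ)·ρ^n = (1 − 0.3132)·0.3132^3 = 0.6868·0.030734 = 0.021107

Final: 0.021107


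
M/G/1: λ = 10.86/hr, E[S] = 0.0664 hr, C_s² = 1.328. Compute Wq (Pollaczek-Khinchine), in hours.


ρ = λ·E[S] = 10.86·0.0664 = 0.7211
E[S²] = E[S]²(1+C_s²) = 0.0664²·(1+1.328) = 0.010264
Wq = λ·E[S²]/(2(1−ρ)) = 10.86·0.010264/(2·0.2789) = 0.19984 hr

Final: 0.19984 hr


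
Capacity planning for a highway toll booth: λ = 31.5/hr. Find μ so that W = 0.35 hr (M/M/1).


W = 1/(μ−λ) ⇒ μ − λ = 1/W = 1/0.35 = 2.8571
μ = λ + 1/W = 31.5 + 2.8571 = 34.3571 per hr

Final: 34.3571 /hr


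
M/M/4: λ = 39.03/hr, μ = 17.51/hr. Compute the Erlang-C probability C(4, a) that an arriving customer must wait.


a = λ/μ = 2.2290; ρ = a/4 = 0.5573
P₀ = 0.101192 (from M/M/c formula)
C(c,a) = [a^c/(c!(1−ρ))]·P₀ = [24.68594/(24·0.4427)]·0.101192
= 2.32318·0.101192 = 0.235086

Final: 0.235086


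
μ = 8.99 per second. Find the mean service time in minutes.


Mean service time = 1/μ = 1/8.99 second = 0.11123 second
In minutes: 0.11123 × 0.0166667 = 0.001854 min

Final: 0.001854 min


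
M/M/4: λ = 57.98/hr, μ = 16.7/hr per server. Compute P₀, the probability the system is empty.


a = λ/μ = 57.98/16.7 = 3.4719; ρ = a/c = 0.8680
Σ_{k=0}^{3} a^k/k! (terms k=0..3) = 1.00000 + 3.47186 + 6.02689 + 6.97484 = 17.47358
Tail: a^4/(4!(1−ρ)) = 145.29376/(24·0.1320) = 45.85045
P₀ = 1/(17.47358 + 45.85045) = 1/63.32403 = 0.015792

Final: 0.015792


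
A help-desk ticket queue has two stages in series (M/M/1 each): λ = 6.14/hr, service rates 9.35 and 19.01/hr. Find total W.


Each node sees arrival rate λ = 6.14/hr (tandem ⇒ throughput preserved).
W₁ = 1/(μ₁−λ) = 1/(9.35−6.14) = 0.31153 hr
W₂ = 1/(μ₂−λ) = 1/(19.01−6.14) = 0.07770 hr
W_total = W₁ + W₂ = 0.31153 + 0.07770 = 0.38923 hr

Final: 0.38923 hr


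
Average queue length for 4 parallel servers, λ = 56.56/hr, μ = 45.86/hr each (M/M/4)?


a = λ/μ = 1.2333; ρ = a/4 = 0.3083
P₀ = 0.290200
Lq = P₀·a^c·ρ / (c!·(1−ρ)²) = 0.290200·2.31367·0.3083/(24·0.47841)
= 0.01803

Final: 0.01803


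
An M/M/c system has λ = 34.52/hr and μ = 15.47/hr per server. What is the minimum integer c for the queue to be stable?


Stability requires cμ > λ ⇔ c > λ/μ.
λ/μ = 34.52/15.47 = 2.2314
Minimum integer c = ⌊2.2314⌋ + 1 = 3
Check: 3·15.47 = 46.41 > 34.52, while 2·15.47 = 30.94 ≤ 34.52

Final: 3 servers


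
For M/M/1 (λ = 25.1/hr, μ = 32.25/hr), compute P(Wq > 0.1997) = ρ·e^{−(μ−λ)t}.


ρ = 25.1/32.25 = 0.7783
P(Wq > t) = ρ·e^{−(μ−λ)t} = 0.7783·e^{−1.4279}
= 0.7783·0.239823 = 0.186653

Final: 0.186653


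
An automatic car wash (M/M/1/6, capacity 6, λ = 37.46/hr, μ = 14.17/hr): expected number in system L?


ρ = 37.46/14.17 = 2.6436
L = ρ[1 − (K+1)ρ^K + Kρ^(K+1)] / [(1−ρ)(1−ρ^(K+1))]
Numerator: 2.6436·(1 − 7·341.340277 + 6·902.371685) = 7999.172373
Denominator: (-1.6436)·(-901.371685) = 1481.506461
L = 7999.172373/1481.506461 = 5.3994

Final: 5.3994


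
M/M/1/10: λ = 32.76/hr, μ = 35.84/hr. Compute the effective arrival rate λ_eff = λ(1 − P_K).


ρ = 0.9141; P_K = (1−ρ)ρ^10/(1−ρ^11) = 0.055731
λ_eff = λ(1 − P_K) = 32.76·(1 − 0.055731) = 32.76·0.944269 = 30.9343 /hr

Final: 30.9343 /hr


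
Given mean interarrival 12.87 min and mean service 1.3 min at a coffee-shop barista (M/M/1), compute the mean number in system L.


λ = 60/12.87 = 4.6620 /hr
μ = 60/1.3 = 46.1538 /hr
ρ = λ/μ = 4.6620/46.1538 = 0.1010
L = ρ/(1−ρ) = 0.1010/0.8990 = 0.1124

Final: 0.1124


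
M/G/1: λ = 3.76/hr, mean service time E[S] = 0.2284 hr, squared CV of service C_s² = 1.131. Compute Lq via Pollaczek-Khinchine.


ρ = λ·E[S] = 3.76·0.2284 = 0.8588
Lq = ρ²(1+C_s²)/(2(1−ρ)) = 0.7375·(1+1.131)/(2·0.1412)
= 0.7375·2.1310/0.2824 = 5.56464

Final: 5.56464


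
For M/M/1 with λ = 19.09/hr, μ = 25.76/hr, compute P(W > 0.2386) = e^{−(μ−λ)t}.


W ~ Exponential(μ−λ) for M/M/1.
μ − λ = 25.76 − 19.09 = 6.6700
P(W > t) = e^{−(μ−λ)t} = e^{−1.5915} = 0.203628

Final: 0.203628


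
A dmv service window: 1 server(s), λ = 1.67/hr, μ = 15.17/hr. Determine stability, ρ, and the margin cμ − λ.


Total capacity cμ = 1·15.17 = 15.17/hr
ρ = λ/(cμ) = 1.67/15.17 = 0.1101
Stable ⇔ ρ < 1: YES
Spare capacity = cμ − λ = 15.17 − 1.67 = 13.50/hr

Final: ρ = 0.1101; stable; margin = 13.50/hr


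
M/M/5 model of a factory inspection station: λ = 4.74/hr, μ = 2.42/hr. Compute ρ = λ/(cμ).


ρ = λ/(cμ) = 4.74/(5·2.42) = 4.74/12.10 = 0.3917

Final: 0.3917


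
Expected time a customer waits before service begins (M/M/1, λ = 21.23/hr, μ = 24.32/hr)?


ρ = 21.23/24.32 = 0.8729
Wq = ρ/(μ−λ) = 0.8729/(24.32 − 21.23) = 0.8729/3.09 = 0.2825 hr

Final: 0.2825 hr


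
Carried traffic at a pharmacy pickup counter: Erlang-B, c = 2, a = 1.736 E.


B(2,1.736) = 0.355150 (Erlang-B)
Carried load = a(1 − B) = 1.736·(1 − 0.355150) = 1.736·0.644850 = 1.1195 E

Final: 1.1195 Erlangs


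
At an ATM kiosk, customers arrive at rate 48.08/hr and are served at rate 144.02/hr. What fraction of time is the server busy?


ρ = λ/μ = 48.08/144.02 = 0.3338

Final: 0.3338


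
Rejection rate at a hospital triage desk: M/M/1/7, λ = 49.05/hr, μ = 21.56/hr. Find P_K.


ρ = λ/μ = 49.05/21.56 = 2.2750
P_K = (1−ρ)ρ^K/(1−ρ^(K+1)) = (-1.2750·315.450911)/(1 − 717.665455)
= -402.214543/-716.665455 = 0.561231

Final: 0.561231


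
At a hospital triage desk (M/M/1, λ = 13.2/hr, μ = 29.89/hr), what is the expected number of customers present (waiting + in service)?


ρ = λ/μ = 13.2/29.89 = 0.4416
L = ρ/(1−ρ) = 0.4416/(1 − 0.4416) = 0.4416/0.5584 = 0.7909

Final: 0.7909


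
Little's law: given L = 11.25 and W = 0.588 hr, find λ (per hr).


λ = L/W = 11.25/0.588 = 19.1327 /hr

Final: 19.1327 /hr


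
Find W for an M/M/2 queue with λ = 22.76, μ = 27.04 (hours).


a = 0.8417; ρ = 0.4209; P₀ = 0.407600
Lq = P₀·a^c·ρ/(c!(1−ρ)²) = 0.18118
Wq = Lq/λ = 0.18118/22.76 = 0.007960 hr
W = Wq + 1/μ = 0.007960 + 0.03698 = 0.04494 hr

Final: 0.04494 hr


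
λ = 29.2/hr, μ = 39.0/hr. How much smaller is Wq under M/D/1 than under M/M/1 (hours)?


ρ = 29.2/39.0 = 0.7487
Wq(M/M/1) = ρ/(μ−λ) = 0.7487/9.80 = 0.07640 hr
Wq(M/D/1) = ρ/(2(μ−λ)) = 0.03820 hr
Savings = 0.07640 − 0.03820 = 0.03820 hr

Final: 0.03820 hr


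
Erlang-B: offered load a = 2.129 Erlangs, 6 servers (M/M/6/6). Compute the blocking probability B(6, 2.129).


B(c,a) = (a^c/c!) / Σ_{k=0}^{c} a^k/k!
a^6/6! = 0.129337
Σ terms (k=0..6): 1.00000 + 2.12900 + 2.26632 + 1.60833 + 0.85603 + 0.36450 + 0.12934 = 8.353524
B = 0.129337/8.353524 = 0.015483

Final: 0.015483


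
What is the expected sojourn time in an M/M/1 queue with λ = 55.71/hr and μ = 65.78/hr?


W = 1/(μ−λ) = 1/(65.78 − 55.71) = 1/10.07 = 0.09930 hr

Final: 0.09930 hr


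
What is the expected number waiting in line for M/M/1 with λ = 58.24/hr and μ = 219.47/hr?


ρ = 58.24/219.47 = 0.2654
Lq = ρ²/(1−ρ) = 0.07042/0.7346 = 0.09586

Final: 0.09586


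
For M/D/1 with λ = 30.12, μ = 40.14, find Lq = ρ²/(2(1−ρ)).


ρ = 30.12/40.14 = 0.7504
M/D/1: Lq = ρ²/(2(1−ρ)) = 0.5631/(2·0.2496) = 1.12781

Final: 1.12781


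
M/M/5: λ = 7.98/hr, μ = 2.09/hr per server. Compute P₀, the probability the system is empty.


a = λ/μ = 7.98/2.09 = 3.8182; ρ = a/c = 0.7636
Σ_{k=0}^{4} a^k/k! (terms k=0..4) = 1.00000 + 3.81818 + 7.28926 + 9.27724 + 8.85554 = 30.24022
Tail: a^5/(5!(1−ρ)) = 811.48973/(120·0.2364) = 28.61021
P₀ = 1/(30.24022 + 28.61021) = 1/58.85043 = 0.016992

Final: 0.016992


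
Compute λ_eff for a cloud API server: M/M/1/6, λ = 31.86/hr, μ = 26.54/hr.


ρ = 1.2005; P_K = (1−ρ)ρ^6/(1−ρ^7) = 0.231386
λ_eff = λ(1 − P_K) = 31.86·(1 − 0.231386) = 31.86·0.768614 = 24.4880 /hr

Final: 24.4880 /hr


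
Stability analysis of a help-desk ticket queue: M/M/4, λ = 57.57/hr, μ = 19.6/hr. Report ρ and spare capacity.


Total capacity cμ = 4·19.6 = 78.40/hr
ρ = λ/(cμ) = 57.57/78.40 = 0.7343
Stable ⇔ ρ < 1: YES
Spare capacity = cμ − λ = 78.40 − 57.57 = 20.83/hr

Final: ρ = 0.7343; stable; margin = 20.83/hr


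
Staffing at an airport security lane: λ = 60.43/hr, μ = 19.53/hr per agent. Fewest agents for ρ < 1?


Stability requires cμ > λ ⇔ c > λ/μ.
λ/μ = 60.43/19.53 = 3.0942
Minimum integer c = ⌊3.0942⌋ + 1 = 4
Check: 4·19.53 = 78.12 > 60.43, while 3·19.53 = 58.59 ≤ 60.43

Final: 4 servers


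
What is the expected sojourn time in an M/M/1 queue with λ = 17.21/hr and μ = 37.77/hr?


W = 1/(μ−λ) = 1/(37.77 − 17.21) = 1/20.56 = 0.04864 hr

Final: 0.04864 hr


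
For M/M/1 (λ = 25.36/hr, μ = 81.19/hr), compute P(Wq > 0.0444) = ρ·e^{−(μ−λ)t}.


ρ = 25.36/81.19 = 0.3124
P(Wq > t) = ρ·e^{−(μ−λ)t} = 0.3124·e^{−2.4789}
= 0.3124·0.083839 = 0.026188

Final: 0.026188


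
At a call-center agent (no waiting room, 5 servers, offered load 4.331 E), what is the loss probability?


B(c,a) = (a^c/c!) / Σ_{k=0}^{c} a^k/k!
a^5/5! = 12.698712
Σ terms (k=0..5): 1.00000 + 4.33100 + 9.37878 + 13.53983 + 14.66025 + 12.69871 = 55.608579
B = 12.698712/55.608579 = 0.228359

Final: 0.228359


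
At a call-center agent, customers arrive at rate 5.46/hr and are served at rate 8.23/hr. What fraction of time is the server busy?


ρ = λ/μ = 5.46/8.23 = 0.6634

Final: 0.6634


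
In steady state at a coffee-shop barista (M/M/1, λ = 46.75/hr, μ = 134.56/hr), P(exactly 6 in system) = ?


ρ = 46.75/134.56 = 0.3474
P_n = (1−ρ)·ρ^n = (1 − 0.3474)·0.3474^6 = 0.6526·0.001759 = 0.001148

Final: 0.001148


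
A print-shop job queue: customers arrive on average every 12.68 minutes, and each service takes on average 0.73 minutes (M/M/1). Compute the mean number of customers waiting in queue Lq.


λ = 60/12.68 = 4.7319 /hr
μ = 60/0.73 = 82.1918 /hr
ρ = λ/μ = 4.7319/82.1918 = 0.05757
Lq = ρ²/(1−ρ) = 0.003314/0.9424 = 0.003517

Final: 0.003517


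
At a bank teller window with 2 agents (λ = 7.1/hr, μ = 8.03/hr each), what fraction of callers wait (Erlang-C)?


a = λ/μ = 0.8842; ρ = a/2 = 0.4421
P₀ = 0.386874 (from M/M/c formula)
C(c,a) = [a^c/(c!(1−ρ))]·P₀ = [0.78178/(2·0.5579)]·0.386874
= 0.70064·0.386874 = 0.271058

Final: 0.271058


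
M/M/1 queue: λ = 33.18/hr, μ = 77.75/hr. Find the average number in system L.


ρ = λ/μ = 33.18/77.75 = 0.4268
L = ρ/(1−ρ) = 0.4268/(1 − 0.4268) = 0.4268/0.5732 = 0.7444

Final: 0.7444


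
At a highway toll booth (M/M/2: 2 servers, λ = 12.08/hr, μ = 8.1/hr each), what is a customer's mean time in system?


a = 1.4914; ρ = 0.7457; P₀ = 0.145686
Lq = P₀·a^c·ρ/(c!(1−ρ)²) = 1.86784
Wq = Lq/λ = 1.86784/12.08 = 0.15462 hr
W = Wq + 1/μ = 0.15462 + 0.12346 = 0.27808 hr

Final: 0.27808 hr


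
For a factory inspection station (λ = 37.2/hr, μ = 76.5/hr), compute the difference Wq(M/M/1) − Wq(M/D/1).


ρ = 37.2/76.5 = 0.4863
Wq(M/M/1) = ρ/(μ−λ) = 0.4863/39.30 = 0.01237 hr
Wq(M/D/1) = ρ/(2(μ−λ)) = 0.006187 hr
Savings = 0.01237 − 0.006187 = 0.006187 hr

Final: 0.006187 hr


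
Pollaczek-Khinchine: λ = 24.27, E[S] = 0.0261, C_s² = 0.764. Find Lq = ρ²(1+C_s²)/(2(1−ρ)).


ρ = λ·E[S] = 24.27·0.0261 = 0.6334
Lq = ρ²(1+C_s²)/(2(1−ρ)) = 0.4013·(1+0.764)/(2·0.3666)
= 0.4013·1.7640/0.7331 = 0.96550

Final: 0.96550


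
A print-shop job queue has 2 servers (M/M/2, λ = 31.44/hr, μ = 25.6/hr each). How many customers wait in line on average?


a = λ/μ = 1.2281; ρ = a/2 = 0.6141
P₀ = 0.239109
Lq = P₀·a^c·ρ / (c!·(1−ρ)²) = 0.239109·1.50829·0.6141/(2·0.14895)
= 0.74341

Final: 0.74341


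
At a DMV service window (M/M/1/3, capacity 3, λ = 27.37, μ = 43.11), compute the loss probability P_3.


ρ = λ/μ = 27.37/43.11 = 0.6349
P_K = (1−ρ)ρ^K/(1−ρ^(K+1)) = (0.3651·0.255912)/(1 − 0.162475)
= 0.093437/0.837525 = 0.111563

Final: 0.111563


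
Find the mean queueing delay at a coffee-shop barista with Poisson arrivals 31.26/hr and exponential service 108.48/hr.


ρ = 31.26/108.48 = 0.2882
Wq = ρ/(μ−λ) = 0.2882/(108.48 − 31.26) = 0.2882/77.22 = 0.003732 hr

Final: 0.003732 hr


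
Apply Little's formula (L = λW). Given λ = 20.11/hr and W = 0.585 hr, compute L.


L = λW = 20.11·0.585 = 11.7643

Final: 11.7643


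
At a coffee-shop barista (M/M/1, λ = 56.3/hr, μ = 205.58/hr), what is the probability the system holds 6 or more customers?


ρ = 56.3/205.58 = 0.2739
P(N ≥ n) = ρ^n = 0.2739^6 = 0.0004219

Final: 0.0004219


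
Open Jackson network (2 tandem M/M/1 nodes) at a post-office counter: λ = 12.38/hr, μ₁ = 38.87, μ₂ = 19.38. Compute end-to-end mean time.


Each node sees arrival rate λ = 12.38/hr (tandem ⇒ throughput preserved).
W₁ = 1/(μ₁−λ) = 1/(38.87−12.38) = 0.03775 hr
W₂ = 1/(μ₂−λ) = 1/(19.38−12.38) = 0.14286 hr
W_total = W₁ + W₂ = 0.03775 + 0.14286 = 0.18061 hr

Final: 0.18061 hr


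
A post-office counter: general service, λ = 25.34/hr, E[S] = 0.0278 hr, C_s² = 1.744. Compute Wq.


ρ = λ·E[S] = 25.34·0.0278 = 0.7045
E[S²] = E[S]²(1+C_s²) = 0.0278²·(1+1.744) = 0.002121
Wq = λ·E[S²]/(2(1−ρ)) = 25.34·0.002121/(2·0.2955) = 0.09091 hr

Final: 0.09091 hr


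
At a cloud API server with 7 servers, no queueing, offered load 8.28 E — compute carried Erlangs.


B(7,8.28) = 0.323734 (Erlang-B)
Carried load = a(1 − B) = 8.28·(1 − 0.323734) = 8.28·0.676266 = 5.5995 E

Final: 5.5995 Erlangs


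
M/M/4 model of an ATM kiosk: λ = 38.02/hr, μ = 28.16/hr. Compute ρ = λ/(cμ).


ρ = λ/(cμ) = 38.02/(4·28.16) = 38.02/112.64 = 0.3375

Final: 0.3375


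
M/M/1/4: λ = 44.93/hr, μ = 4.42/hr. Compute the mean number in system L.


ρ = 44.93/4.42 = 10.1652
L = ρ[1 − (K+1)ρ^K + Kρ^(K+1)] / [(1−ρ)(1−ρ^(K+1))]
Numerator: 10.1652·(1 − 5·10677.180804 + 4·108535.233825) = 3870445.358712
Denominator: (-9.1652)·(-108534.233825) = 994733.441686
L = 3870445.358712/994733.441686 = 3.8909

Final: 3.8909


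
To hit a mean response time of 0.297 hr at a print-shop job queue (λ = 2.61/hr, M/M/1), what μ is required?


W = 1/(μ−λ) ⇒ μ − λ = 1/W = 1/0.297 = 3.3670
μ = λ + 1/W = 2.61 + 3.3670 = 5.9770 per hr

Final: 5.9770 /hr


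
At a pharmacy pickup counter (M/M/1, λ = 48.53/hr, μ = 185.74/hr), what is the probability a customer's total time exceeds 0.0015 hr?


W ~ Exponential(μ−λ) for M/M/1.
μ − λ = 185.74 − 48.53 = 137.2100
P(W > t) = e^{−(μ−λ)t} = e^{−0.2058} = 0.813984

Final: 0.813984


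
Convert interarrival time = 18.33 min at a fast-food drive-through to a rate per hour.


λ = 1/(interarrival time) in consistent units.
1 hour = 60 min, so λ = 60/18.33 = 3.2733 per hour

Final: 3.2733 /hr


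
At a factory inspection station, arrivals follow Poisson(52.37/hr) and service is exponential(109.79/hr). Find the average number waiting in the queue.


ρ = 52.37/109.79 = 0.4770
Lq = ρ²/(1−ρ) = 0.2275/0.5230 = 0.4351

Final: 0.4351


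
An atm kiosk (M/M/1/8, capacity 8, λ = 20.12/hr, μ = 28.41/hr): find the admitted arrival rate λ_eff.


ρ = 0.7082; P_K = (1−ρ)ρ^8/(1−ρ^9) = 0.019331
λ_eff = λ(1 − P_K) = 20.12·(1 − 0.019331) = 20.12·0.980669 = 19.7311 /hr

Final: 19.7311 /hr


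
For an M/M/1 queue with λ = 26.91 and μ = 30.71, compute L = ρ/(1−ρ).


ρ = λ/μ = 26.91/30.71 = 0.8763
L = ρ/(1−ρ) = 0.8763/(1 − 0.8763) = 0.8763/0.1237 = 7.0816

Final: 7.0816


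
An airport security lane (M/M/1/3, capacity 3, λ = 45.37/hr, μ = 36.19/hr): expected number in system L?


ρ = 45.37/36.19 = 1.2537
L = ρ[1 − (K+1)ρ^K + Kρ^(K+1)] / [(1−ρ)(1−ρ^(K+1))]
Numerator: 1.2537·(1 − 4·1.970337 + 3·2.470136) = 0.663259
Denominator: (-0.2537)·(-1.470136) = 0.372916
L = 0.663259/0.372916 = 1.7786

Final: 1.7786


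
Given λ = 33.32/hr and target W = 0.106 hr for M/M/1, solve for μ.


W = 1/(μ−λ) ⇒ μ − λ = 1/W = 1/0.106 = 9.4340
μ = λ + 1/W = 33.32 + 9.4340 = 42.7540 per hr

Final: 42.7540 /hr


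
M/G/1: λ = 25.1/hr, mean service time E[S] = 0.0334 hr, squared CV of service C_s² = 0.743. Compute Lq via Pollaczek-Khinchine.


ρ = λ·E[S] = 25.1·0.0334 = 0.8383
Lq = ρ²(1+C_s²)/(2(1−ρ)) = 0.7028·(1+0.743)/(2·0.1617)
= 0.7028·1.7430/0.3233 = 3.78883

Final: 3.78883


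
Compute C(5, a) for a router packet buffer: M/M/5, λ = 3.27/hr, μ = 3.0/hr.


a = λ/μ = 1.0900; ρ = a/5 = 0.2180
P₀ = 0.336123 (from M/M/c formula)
C(c,a) = [a^c/(c!(1−ρ))]·P₀ = [1.53862/(120·0.7820)]·0.336123
= 0.01640·0.336123 = 0.005511

Final: 0.005511


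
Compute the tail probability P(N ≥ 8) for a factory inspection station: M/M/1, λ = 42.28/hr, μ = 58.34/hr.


ρ = 42.28/58.34 = 0.7247
P(N ≥ n) = ρ^n = 0.7247^8 = 0.076094

Final: 0.076094


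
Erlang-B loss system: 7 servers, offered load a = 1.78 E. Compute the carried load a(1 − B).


B(7,1.78) = 0.001895 (Erlang-B)
Carried load = a(1 − B) = 1.78·(1 − 0.001895) = 1.78·0.998105 = 1.7766 E

Final: 1.7766 Erlangs


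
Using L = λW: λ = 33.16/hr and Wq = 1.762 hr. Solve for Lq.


Lq = λWq = 33.16·1.762 = 58.4279

Final: 58.4279


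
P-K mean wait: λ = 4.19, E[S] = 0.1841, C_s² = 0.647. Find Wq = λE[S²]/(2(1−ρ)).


ρ = λ·E[S] = 4.19·0.1841 = 0.7714
E[S²] = E[S]²(1+C_s²) = 0.1841²·(1+0.647) = 0.055821
Wq = λ·E[S²]/(2(1−ρ)) = 4.19·0.055821/(2·0.2286) = 0.51153 hr

Final: 0.51153 hr


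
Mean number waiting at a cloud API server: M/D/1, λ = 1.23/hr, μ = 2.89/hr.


ρ = 1.23/2.89 = 0.4256
M/D/1: Lq = ρ²/(2(1−ρ)) = 0.1811/(2·0.5744) = 0.15768

Final: 0.15768


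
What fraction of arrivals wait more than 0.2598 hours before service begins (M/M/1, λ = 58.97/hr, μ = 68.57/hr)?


ρ = 58.97/68.57 = 0.8600
P(Wq > t) = ρ·e^{−(μ−λ)t} = 0.8600·e^{−2.4941}
= 0.8600·0.082572 = 0.071012

Final: 0.071012


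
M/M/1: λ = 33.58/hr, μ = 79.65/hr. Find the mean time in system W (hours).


W = 1/(μ−λ) = 1/(79.65 − 33.58) = 1/46.07 = 0.02171 hr

Final: 0.02171 hr


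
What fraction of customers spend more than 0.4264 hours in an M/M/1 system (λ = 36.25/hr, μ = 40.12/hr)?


W ~ Exponential(μ−λ) for M/M/1.
μ − λ = 40.12 − 36.25 = 3.8700
P(W > t) = e^{−(μ−λ)t} = e^{−1.6502} = 0.192018

Final: 0.192018


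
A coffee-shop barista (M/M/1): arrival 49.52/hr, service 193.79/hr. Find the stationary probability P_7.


ρ = 49.52/193.79 = 0.2555
P_n = (1−ρ)·ρ^n = (1 − 0.2555)·0.2555^7 = 0.7445·0.00007115 = 0.00005297

Final: 0.00005297


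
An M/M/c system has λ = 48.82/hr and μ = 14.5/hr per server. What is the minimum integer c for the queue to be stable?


Stability requires cμ > λ ⇔ c > λ/μ.
λ/μ = 48.82/14.5 = 3.3669
Minimum integer c = ⌊3.3669⌋ + 1 = 4
Check: 4·14.5 = 58.00 > 48.82, while 3·14.5 = 43.50 ≤ 48.82

Final: 4 servers


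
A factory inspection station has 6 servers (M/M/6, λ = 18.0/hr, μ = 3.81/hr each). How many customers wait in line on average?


a = λ/μ = 4.7244; ρ = a/6 = 0.7874
P₀ = 0.006781
Lq = P₀·a^c·ρ / (c!·(1−ρ)²) = 0.006781·11119.49788·0.7874/(720·0.04520)
= 1.82438

Final: 1.82438


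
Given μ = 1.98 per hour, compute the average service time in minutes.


Mean service time = 1/μ = 1/1.98 hour = 0.50505 hour
In minutes: 0.50505 × 60 = 30.3030 min

Final: 30.3030 min


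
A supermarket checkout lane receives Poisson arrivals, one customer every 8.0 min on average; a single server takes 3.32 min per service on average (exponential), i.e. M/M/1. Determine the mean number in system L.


λ = 60/8.0 = 7.5000 /hr
μ = 60/3.32 = 18.0723 /hr
ρ = λ/μ = 7.5000/18.0723 = 0.4150
L = ρ/(1−ρ) = 0.4150/0.5850 = 0.7094

Final: 0.7094


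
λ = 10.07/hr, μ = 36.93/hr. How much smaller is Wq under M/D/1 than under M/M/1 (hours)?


ρ = 10.07/36.93 = 0.2727
Wq(M/M/1) = ρ/(μ−λ) = 0.2727/26.86 = 0.01015 hr
Wq(M/D/1) = ρ/(2(μ−λ)) = 0.005076 hr
Savings = 0.01015 − 0.005076 = 0.005076 hr

Final: 0.005076 hr


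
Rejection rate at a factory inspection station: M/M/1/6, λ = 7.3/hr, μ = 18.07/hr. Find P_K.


ρ = λ/μ = 7.3/18.07 = 0.4040
P_K = (1−ρ)ρ^K/(1−ρ^(K+1)) = (0.5960·0.004347)/(1 − 0.001756)
= 0.002591/0.998244 = 0.002595

Final: 0.002595


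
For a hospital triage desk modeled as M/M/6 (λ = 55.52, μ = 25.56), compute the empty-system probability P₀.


a = λ/μ = 55.52/25.56 = 2.1721; ρ = a/c = 0.3620
Σ_{k=0}^{5} a^k/k! (terms k=0..5) = 1.00000 + 2.17214 + 2.35910 + 1.70811 + 0.92756 + 0.40296 = 8.56988
Tail: a^6/(6!(1−ρ)) = 105.03442/(720·0.6380) = 0.22866
P₀ = 1/(8.56988 + 0.22866) = 1/8.79854 = 0.113655

Final: 0.113655


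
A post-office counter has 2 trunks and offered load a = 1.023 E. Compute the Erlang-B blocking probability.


B(c,a) = (a^c/c!) / Σ_{k=0}^{c} a^k/k!
a^2/2! = 0.523264
Σ terms (k=0..2): 1.00000 + 1.02300 + 0.52326 = 2.546264
B = 0.523264/2.546264 = 0.205503

Final: 0.205503


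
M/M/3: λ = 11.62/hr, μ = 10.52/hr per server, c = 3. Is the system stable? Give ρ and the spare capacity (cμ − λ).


Total capacity cμ = 3·10.52 = 31.56/hr
ρ = λ/(cμ) = 11.62/31.56 = 0.3682
Stable ⇔ ρ < 1: YES
Spare capacity = cμ − λ = 31.56 − 11.62 = 19.94/hr

Final: ρ = 0.3682; stable; margin = 19.94/hr


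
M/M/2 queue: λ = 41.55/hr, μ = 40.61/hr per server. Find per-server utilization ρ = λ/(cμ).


ρ = λ/(cμ) = 41.55/(2·40.61) = 41.55/81.22 = 0.5116

Final: 0.5116


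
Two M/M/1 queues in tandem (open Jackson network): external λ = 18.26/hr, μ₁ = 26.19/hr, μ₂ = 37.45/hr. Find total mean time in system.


Each node sees arrival rate λ = 18.26/hr (tandem ⇒ throughput preserved).
W₁ = 1/(μ₁−λ) = 1/(26.19−18.26) = 0.12610 hr
W₂ = 1/(μ₂−λ) = 1/(37.45−18.26) = 0.05211 hr
W_total = W₁ + W₂ = 0.12610 + 0.05211 = 0.17821 hr

Final: 0.17821 hr


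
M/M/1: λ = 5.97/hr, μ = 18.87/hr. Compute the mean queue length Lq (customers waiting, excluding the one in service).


ρ = 5.97/18.87 = 0.3164
Lq = ρ²/(1−ρ) = 0.1001/0.6836 = 0.1464

Final: 0.1464


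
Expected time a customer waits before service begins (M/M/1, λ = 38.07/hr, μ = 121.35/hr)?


ρ = 38.07/121.35 = 0.3137
Wq = ρ/(μ−λ) = 0.3137/(121.35 − 38.07) = 0.3137/83.28 = 0.003767 hr

Final: 0.003767 hr


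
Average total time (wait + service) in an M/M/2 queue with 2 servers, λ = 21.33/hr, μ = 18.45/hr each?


a = 1.1561; ρ = 0.5780; P₀ = 0.267388
Lq = P₀·a^c·ρ/(c!(1−ρ)²) = 0.58015
Wq = Lq/λ = 0.58015/21.33 = 0.02720 hr
W = Wq + 1/μ = 0.02720 + 0.05420 = 0.08140 hr

Final: 0.08140 hr


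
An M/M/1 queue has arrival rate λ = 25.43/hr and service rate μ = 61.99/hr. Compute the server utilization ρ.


ρ = λ/μ = 25.43/61.99 = 0.4102

Final: 0.4102


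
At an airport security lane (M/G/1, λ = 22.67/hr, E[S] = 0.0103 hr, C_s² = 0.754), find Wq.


ρ = λ·E[S] = 22.67·0.0103 = 0.2335
E[S²] = E[S]²(1+C_s²) = 0.0103²·(1+0.754) = 0.0001861
Wq = λ·E[S²]/(2(1−ρ)) = 22.67·0.0001861/(2·0.7665) = 0.002752 hr

Final: 0.002752 hr


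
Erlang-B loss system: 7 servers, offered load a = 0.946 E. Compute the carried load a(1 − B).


B(7,0.946) = 0.00005224 (Erlang-B)
Carried load = a(1 − B) = 0.946·(1 − 0.00005224) = 0.946·0.999948 = 0.9460 E

Final: 0.9460 Erlangs


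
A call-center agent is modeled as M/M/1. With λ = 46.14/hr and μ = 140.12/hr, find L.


ρ = λ/μ = 46.14/140.12 = 0.3293
L = ρ/(1−ρ) = 0.3293/(1 − 0.3293) = 0.3293/0.6707 = 0.4910

Final: 0.4910


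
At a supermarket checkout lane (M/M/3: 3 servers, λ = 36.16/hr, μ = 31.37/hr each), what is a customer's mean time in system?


a = 1.1527; ρ = 0.3842; P₀ = 0.309445
Lq = P₀·a^c·ρ/(c!(1−ρ)²) = 0.08004
Wq = Lq/λ = 0.08004/36.16 = 0.002214 hr
W = Wq + 1/μ = 0.002214 + 0.03188 = 0.03409 hr

Final: 0.03409 hr


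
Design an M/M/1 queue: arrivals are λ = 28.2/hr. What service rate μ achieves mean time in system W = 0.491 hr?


W = 1/(μ−λ) ⇒ μ − λ = 1/W = 1/0.491 = 2.0367
μ = λ + 1/W = 28.2 + 2.0367 = 30.2367 per hr

Final: 30.2367 /hr


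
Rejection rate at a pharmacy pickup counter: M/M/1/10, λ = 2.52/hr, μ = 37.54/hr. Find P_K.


ρ = λ/μ = 2.52/37.54 = 0.06713
P_K = (1−ρ)ρ^K/(1−ρ^(K+1)) = (0.9329·1.858e-12)/(1 − 1.247e-13)
= 1.733e-12/1.000000 = 1.733e-12

Final: 1.733e-12


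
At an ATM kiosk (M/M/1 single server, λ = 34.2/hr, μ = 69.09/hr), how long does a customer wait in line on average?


ρ = 34.2/69.09 = 0.4950
Wq = ρ/(μ−λ) = 0.4950/(69.09 − 34.2) = 0.4950/34.89 = 0.01419 hr

Final: 0.01419 hr


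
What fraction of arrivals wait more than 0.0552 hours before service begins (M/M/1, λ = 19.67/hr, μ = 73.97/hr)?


ρ = 19.67/73.97 = 0.2659
P(Wq > t) = ρ·e^{−(μ−λ)t} = 0.2659·e^{−2.9974}
= 0.2659·0.049919 = 0.013274

Final: 0.013274


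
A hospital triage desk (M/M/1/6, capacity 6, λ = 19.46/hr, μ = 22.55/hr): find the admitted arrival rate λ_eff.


ρ = 0.8630; P_K = (1−ρ)ρ^6/(1−ρ^7) = 0.087941
λ_eff = λ(1 − P_K) = 19.46·(1 − 0.087941) = 19.46·0.912059 = 17.7487 /hr

Final: 17.7487 /hr


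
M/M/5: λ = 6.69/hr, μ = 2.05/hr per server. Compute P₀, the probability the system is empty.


a = λ/μ = 6.69/2.05 = 3.2634; ρ = a/c = 0.6527
Σ_{k=0}^{4} a^k/k! (terms k=0..4) = 1.00000 + 3.26341 + 5.32494 + 5.79249 + 4.72583 = 20.10667
Tail: a^5/(5!(1−ρ)) = 370.13596/(120·0.3473) = 8.88084
P₀ = 1/(20.10667 + 8.88084) = 1/28.98751 = 0.034498

Final: 0.034498


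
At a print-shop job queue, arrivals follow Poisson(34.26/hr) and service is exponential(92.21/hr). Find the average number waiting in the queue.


ρ = 34.26/92.21 = 0.3715
Lq = ρ²/(1−ρ) = 0.1380/0.6285 = 0.2197

Final: 0.2197


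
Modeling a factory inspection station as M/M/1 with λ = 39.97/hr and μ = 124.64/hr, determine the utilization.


ρ = λ/μ = 39.97/124.64 = 0.3207

Final: 0.3207


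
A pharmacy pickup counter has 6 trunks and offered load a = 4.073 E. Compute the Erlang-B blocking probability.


B(c,a) = (a^c/c!) / Σ_{k=0}^{c} a^k/k!
a^6/6! = 6.340945
Σ terms (k=0..6): 1.00000 + 4.07300 + 8.29466 + 11.26139 + 11.46691 + 9.34094 + 6.34094 = 51.777853
B = 6.340945/51.777853 = 0.122464

Final: 0.122464


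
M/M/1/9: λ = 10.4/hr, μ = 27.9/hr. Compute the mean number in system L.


ρ = 10.4/27.9 = 0.3728
L = ρ[1 − (K+1)ρ^K + Kρ^(K+1)] / [(1−ρ)(1−ρ^(K+1))]
Numerator: 0.3728·(1 − 10·0.0001390 + 9·0.00005180) = 0.372416
Denominator: (0.6272)·(0.999948) = 0.627208
L = 0.372416/0.627208 = 0.5938

Final: 0.5938


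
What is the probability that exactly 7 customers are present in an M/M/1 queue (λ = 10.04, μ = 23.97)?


ρ = 10.04/23.97 = 0.4189
P_n = (1−ρ)·ρ^n = (1 − 0.4189)·0.4189^7 = 0.5811·0.002262 = 0.001314

Final: 0.001314


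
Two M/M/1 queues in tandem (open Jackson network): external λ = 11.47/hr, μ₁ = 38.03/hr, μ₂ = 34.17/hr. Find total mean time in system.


Each node sees arrival rate λ = 11.47/hr (tandem ⇒ throughput preserved).
W₁ = 1/(μ₁−λ) = 1/(38.03−11.47) = 0.03765 hr
W₂ = 1/(μ₂−λ) = 1/(34.17−11.47) = 0.04405 hr
W_total = W₁ + W₂ = 0.03765 + 0.04405 = 0.08170 hr

Final: 0.08170 hr


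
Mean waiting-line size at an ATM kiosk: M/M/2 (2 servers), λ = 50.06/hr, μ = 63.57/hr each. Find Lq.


a = λ/μ = 0.7875; ρ = a/2 = 0.3937
P₀ = 0.434989
Lq = P₀·a^c·ρ / (c!·(1−ρ)²) = 0.434989·0.62012·0.3937/(2·0.36755)
= 0.14448

Final: 0.14448


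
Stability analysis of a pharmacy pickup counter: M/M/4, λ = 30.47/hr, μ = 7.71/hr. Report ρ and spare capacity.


Total capacity cμ = 4·7.71 = 30.84/hr
ρ = λ/(cμ) = 30.47/30.84 = 0.9880
Stable ⇔ ρ < 1: YES
Spare capacity = cμ − λ = 30.84 − 30.47 = 0.37/hr

Final: ρ = 0.9880; stable; margin = 0.37/hr


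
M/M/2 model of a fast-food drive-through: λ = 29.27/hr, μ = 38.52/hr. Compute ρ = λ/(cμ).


ρ = λ/(cμ) = 29.27/(2·38.52) = 29.27/77.04 = 0.3799

Final: 0.3799


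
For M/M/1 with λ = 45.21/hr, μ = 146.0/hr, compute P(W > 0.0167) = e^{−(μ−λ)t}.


W ~ Exponential(μ−λ) for M/M/1.
μ − λ = 146.0 − 45.21 = 100.7900
P(W > t) = e^{−(μ−λ)t} = e^{−1.6832} = 0.185780

Final: 0.185780


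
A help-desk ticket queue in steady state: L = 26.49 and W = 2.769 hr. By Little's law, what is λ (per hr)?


λ = L/W = 26.49/2.769 = 9.5666 /hr

Final: 9.5666 /hr


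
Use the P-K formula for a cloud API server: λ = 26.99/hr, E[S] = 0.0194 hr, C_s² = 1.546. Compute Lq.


ρ = λ·E[S] = 26.99·0.0194 = 0.5236
Lq = ρ²(1+C_s²)/(2(1−ρ)) = 0.2742·(1+1.546)/(2·0.4764)
= 0.2742·2.5460/0.9528 = 0.73261

Final: 0.73261


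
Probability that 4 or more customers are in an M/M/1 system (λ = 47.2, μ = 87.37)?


ρ = 47.2/87.37 = 0.5402
P(N ≥ n) = ρ^n = 0.5402^4 = 0.085176

Final: 0.085176


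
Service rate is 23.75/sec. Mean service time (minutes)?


Mean service time = 1/μ = 1/23.75 second = 0.04211 second
In minutes: 0.04211 × 0.0166667 = 0.0007018 min

Final: 0.0007018 min


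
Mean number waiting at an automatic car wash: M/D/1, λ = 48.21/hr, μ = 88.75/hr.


ρ = 48.21/88.75 = 0.5432
M/D/1: Lq = ρ²/(2(1−ρ)) = 0.2951/(2·0.4568) = 0.32299

Final: 0.32299


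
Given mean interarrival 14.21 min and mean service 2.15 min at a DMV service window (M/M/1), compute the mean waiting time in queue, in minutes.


λ = 60/14.21 = 4.2224 /hr
μ = 60/2.15 = 27.9070 /hr
ρ = λ/μ = 4.2224/27.9070 = 0.1513
Wq = ρ/(μ−λ) = 0.1513/(27.9070−4.2224) = 0.006388 hr
In minutes: 0.006388·60 = 0.3833 min

Final: 0.3833 min


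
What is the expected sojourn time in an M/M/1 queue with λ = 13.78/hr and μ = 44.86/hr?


W = 1/(μ−λ) = 1/(44.86 − 13.78) = 1/31.08 = 0.03218 hr

Final: 0.03218 hr


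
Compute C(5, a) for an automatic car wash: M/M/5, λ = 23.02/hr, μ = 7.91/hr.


a = λ/μ = 2.9102; ρ = a/5 = 0.5820
P₀ = 0.051535 (from M/M/c formula)
C(c,a) = [a^c/(c!(1−ρ))]·P₀ = [208.75851/(120·0.4180)]·0.051535
= 4.16233·0.051535 = 0.214507

Final: 0.214507


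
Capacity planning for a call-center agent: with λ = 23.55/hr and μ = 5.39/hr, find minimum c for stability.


Stability requires cμ > λ ⇔ c > λ/μ.
λ/μ = 23.55/5.39 = 4.3692
Minimum integer c = ⌊4.3692⌋ + 1 = 5
Check: 5·5.39 = 26.95 > 23.55, while 4·5.39 = 21.56 ≤ 23.55

Final: 5 servers


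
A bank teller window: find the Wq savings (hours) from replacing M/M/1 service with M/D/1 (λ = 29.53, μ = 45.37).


ρ = 29.53/45.37 = 0.6509
Wq(M/M/1) = ρ/(μ−λ) = 0.6509/15.84 = 0.04109 hr
Wq(M/D/1) = ρ/(2(μ−λ)) = 0.02055 hr
Savings = 0.04109 − 0.02055 = 0.02055 hr

Final: 0.02055 hr


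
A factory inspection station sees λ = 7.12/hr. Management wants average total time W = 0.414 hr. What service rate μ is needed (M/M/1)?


W = 1/(μ−λ) ⇒ μ − λ = 1/W = 1/0.414 = 2.4155
μ = λ + 1/W = 7.12 + 2.4155 = 9.5355 per hr

Final: 9.5355 /hr


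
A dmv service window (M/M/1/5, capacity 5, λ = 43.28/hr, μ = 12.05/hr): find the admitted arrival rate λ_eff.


ρ = 3.5917; P_K = (1−ρ)ρ^5/(1−ρ^6) = 0.721917
λ_eff = λ(1 − P_K) = 43.28·(1 − 0.721917) = 43.28·0.278083 = 12.0354 /hr

Final: 12.0354 /hr


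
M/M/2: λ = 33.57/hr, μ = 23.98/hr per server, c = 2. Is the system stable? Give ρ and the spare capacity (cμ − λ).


Total capacity cμ = 2·23.98 = 47.96/hr
ρ = λ/(cμ) = 33.57/47.96 = 0.7000
Stable ⇔ ρ < 1: YES
Spare capacity = cμ − λ = 47.96 − 33.57 = 14.39/hr

Final: ρ = 0.7000; stable; margin = 14.39/hr


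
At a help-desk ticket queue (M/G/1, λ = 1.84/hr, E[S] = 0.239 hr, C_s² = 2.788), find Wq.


ρ = λ·E[S] = 1.84·0.239 = 0.4398
E[S²] = E[S]²(1+C_s²) = 0.239²·(1+2.788) = 0.216374
Wq = λ·E[S²]/(2(1−ρ)) = 1.84·0.216374/(2·0.5602) = 0.35532 hr

Final: 0.35532 hr


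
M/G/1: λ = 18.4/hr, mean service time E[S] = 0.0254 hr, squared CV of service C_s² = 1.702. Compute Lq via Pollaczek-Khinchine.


ρ = λ·E[S] = 18.4·0.0254 = 0.4674
Lq = ρ²(1+C_s²)/(2(1−ρ)) = 0.2184·(1+1.702)/(2·0.5326)
= 0.2184·2.7020/1.0653 = 0.55402

Final: 0.55402


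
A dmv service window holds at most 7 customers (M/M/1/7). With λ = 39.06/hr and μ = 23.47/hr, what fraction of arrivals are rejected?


ρ = λ/μ = 39.06/23.47 = 1.6643
P_K = (1−ρ)ρ^K/(1−ρ^(K+1)) = (-0.6643·35.361774)/(1 − 58.850912)
= -23.489138/-57.850912 = 0.406029

Final: 0.406029


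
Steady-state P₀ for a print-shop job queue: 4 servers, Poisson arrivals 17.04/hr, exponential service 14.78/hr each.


a = λ/μ = 17.04/14.78 = 1.1529; ρ = a/c = 0.2882
Σ_{k=0}^{3} a^k/k! (terms k=0..3) = 1.00000 + 1.15291 + 0.66460 + 0.25541 = 3.07292
Tail: a^4/(4!(1−ρ)) = 1.76677/(24·0.7118) = 0.10343
P₀ = 1/(3.07292 + 0.10343) = 1/3.17634 = 0.314827

Final: 0.314827


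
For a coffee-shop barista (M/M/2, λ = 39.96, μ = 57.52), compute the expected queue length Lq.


a = λ/μ = 0.6947; ρ = a/2 = 0.3474
P₀ = 0.484387
Lq = P₀·a^c·ρ / (c!·(1−ρ)²) = 0.484387·0.48263·0.3474/(2·0.42594)
= 0.09532

Final: 0.09532


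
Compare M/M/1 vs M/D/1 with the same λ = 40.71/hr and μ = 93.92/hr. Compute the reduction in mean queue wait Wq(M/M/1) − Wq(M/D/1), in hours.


ρ = 40.71/93.92 = 0.4335
Wq(M/M/1) = ρ/(μ−λ) = 0.4335/53.21 = 0.008146 hr
Wq(M/D/1) = ρ/(2(μ−λ)) = 0.004073 hr
Savings = 0.008146 − 0.004073 = 0.004073 hr

Final: 0.004073 hr


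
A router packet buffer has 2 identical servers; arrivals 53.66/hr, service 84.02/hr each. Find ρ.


ρ = λ/(cμ) = 53.66/(2·84.02) = 53.66/168.04 = 0.3193

Final: 0.3193


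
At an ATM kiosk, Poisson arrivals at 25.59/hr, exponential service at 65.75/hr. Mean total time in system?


W = 1/(μ−λ) = 1/(65.75 − 25.59) = 1/40.16 = 0.02490 hr

Final: 0.02490 hr


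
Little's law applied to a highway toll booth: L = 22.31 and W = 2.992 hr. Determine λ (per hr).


λ = L/W = 22.31/2.992 = 7.4566 /hr

Final: 7.4566 /hr


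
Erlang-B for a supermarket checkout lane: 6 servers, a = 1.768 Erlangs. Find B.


B(c,a) = (a^c/c!) / Σ_{k=0}^{c} a^k/k!
a^6/6! = 0.042419
Σ terms (k=0..6): 1.00000 + 1.76800 + 1.56291 + 0.92108 + 0.40712 + 0.14396 + 0.04242 = 5.845479
B = 0.042419/5.845479 = 0.007257

Final: 0.007257
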